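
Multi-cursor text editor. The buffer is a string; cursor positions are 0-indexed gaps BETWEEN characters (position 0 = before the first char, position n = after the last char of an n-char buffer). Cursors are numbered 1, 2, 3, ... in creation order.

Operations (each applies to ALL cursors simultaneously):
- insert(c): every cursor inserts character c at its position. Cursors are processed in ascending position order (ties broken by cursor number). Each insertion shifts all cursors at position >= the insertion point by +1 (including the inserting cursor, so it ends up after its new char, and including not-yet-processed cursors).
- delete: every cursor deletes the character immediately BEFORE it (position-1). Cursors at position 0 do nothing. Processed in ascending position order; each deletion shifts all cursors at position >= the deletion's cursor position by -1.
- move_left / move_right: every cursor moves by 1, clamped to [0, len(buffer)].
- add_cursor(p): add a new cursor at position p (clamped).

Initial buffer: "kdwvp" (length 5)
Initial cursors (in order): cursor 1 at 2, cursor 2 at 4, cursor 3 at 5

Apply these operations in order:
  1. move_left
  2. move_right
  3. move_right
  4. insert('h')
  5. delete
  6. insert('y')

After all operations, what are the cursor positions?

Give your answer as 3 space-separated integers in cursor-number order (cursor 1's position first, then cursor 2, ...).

Answer: 4 8 8

Derivation:
After op 1 (move_left): buffer="kdwvp" (len 5), cursors c1@1 c2@3 c3@4, authorship .....
After op 2 (move_right): buffer="kdwvp" (len 5), cursors c1@2 c2@4 c3@5, authorship .....
After op 3 (move_right): buffer="kdwvp" (len 5), cursors c1@3 c2@5 c3@5, authorship .....
After op 4 (insert('h')): buffer="kdwhvphh" (len 8), cursors c1@4 c2@8 c3@8, authorship ...1..23
After op 5 (delete): buffer="kdwvp" (len 5), cursors c1@3 c2@5 c3@5, authorship .....
After op 6 (insert('y')): buffer="kdwyvpyy" (len 8), cursors c1@4 c2@8 c3@8, authorship ...1..23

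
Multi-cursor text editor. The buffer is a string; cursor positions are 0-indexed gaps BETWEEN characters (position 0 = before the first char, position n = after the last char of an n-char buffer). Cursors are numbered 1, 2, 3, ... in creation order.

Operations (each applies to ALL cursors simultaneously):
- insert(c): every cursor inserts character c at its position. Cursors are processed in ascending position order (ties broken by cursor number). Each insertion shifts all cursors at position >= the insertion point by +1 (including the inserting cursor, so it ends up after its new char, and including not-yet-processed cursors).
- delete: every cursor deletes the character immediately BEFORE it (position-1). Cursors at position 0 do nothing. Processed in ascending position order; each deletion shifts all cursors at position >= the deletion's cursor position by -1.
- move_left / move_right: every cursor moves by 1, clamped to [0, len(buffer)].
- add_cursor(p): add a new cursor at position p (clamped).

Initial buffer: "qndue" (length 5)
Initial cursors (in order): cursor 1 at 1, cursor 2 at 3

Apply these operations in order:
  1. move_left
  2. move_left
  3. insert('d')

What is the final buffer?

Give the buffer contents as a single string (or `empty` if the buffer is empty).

After op 1 (move_left): buffer="qndue" (len 5), cursors c1@0 c2@2, authorship .....
After op 2 (move_left): buffer="qndue" (len 5), cursors c1@0 c2@1, authorship .....
After op 3 (insert('d')): buffer="dqdndue" (len 7), cursors c1@1 c2@3, authorship 1.2....

Answer: dqdndue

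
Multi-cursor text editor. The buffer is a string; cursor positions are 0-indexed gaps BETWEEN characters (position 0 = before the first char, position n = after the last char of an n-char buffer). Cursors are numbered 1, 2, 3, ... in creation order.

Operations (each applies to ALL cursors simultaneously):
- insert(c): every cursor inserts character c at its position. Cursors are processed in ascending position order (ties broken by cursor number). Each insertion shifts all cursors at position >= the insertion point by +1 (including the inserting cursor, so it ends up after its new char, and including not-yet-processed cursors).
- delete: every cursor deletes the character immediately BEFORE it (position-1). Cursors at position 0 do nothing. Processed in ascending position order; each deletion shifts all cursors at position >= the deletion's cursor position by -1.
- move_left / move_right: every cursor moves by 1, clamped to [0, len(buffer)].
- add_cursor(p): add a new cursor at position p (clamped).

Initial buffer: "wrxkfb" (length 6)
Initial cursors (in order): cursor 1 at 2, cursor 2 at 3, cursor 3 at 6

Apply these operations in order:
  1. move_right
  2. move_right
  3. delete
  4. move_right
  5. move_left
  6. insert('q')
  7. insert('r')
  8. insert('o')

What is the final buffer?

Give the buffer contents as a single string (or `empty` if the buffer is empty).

After op 1 (move_right): buffer="wrxkfb" (len 6), cursors c1@3 c2@4 c3@6, authorship ......
After op 2 (move_right): buffer="wrxkfb" (len 6), cursors c1@4 c2@5 c3@6, authorship ......
After op 3 (delete): buffer="wrx" (len 3), cursors c1@3 c2@3 c3@3, authorship ...
After op 4 (move_right): buffer="wrx" (len 3), cursors c1@3 c2@3 c3@3, authorship ...
After op 5 (move_left): buffer="wrx" (len 3), cursors c1@2 c2@2 c3@2, authorship ...
After op 6 (insert('q')): buffer="wrqqqx" (len 6), cursors c1@5 c2@5 c3@5, authorship ..123.
After op 7 (insert('r')): buffer="wrqqqrrrx" (len 9), cursors c1@8 c2@8 c3@8, authorship ..123123.
After op 8 (insert('o')): buffer="wrqqqrrrooox" (len 12), cursors c1@11 c2@11 c3@11, authorship ..123123123.

Answer: wrqqqrrrooox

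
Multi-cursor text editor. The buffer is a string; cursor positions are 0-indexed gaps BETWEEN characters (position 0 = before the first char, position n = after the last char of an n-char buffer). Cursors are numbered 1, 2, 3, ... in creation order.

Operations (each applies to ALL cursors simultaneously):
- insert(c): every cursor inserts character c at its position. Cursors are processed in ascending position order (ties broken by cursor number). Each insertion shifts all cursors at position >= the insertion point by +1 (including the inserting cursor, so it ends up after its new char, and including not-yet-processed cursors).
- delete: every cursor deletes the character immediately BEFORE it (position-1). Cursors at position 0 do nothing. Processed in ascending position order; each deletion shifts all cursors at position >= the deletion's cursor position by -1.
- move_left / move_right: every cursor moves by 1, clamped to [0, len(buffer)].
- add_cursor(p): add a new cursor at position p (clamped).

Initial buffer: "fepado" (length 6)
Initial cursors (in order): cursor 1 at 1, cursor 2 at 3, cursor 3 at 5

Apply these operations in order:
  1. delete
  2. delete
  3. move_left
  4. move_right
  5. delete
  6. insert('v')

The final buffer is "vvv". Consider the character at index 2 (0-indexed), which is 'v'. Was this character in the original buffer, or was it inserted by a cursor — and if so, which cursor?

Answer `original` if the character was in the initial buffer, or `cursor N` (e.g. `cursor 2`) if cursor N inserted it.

After op 1 (delete): buffer="eao" (len 3), cursors c1@0 c2@1 c3@2, authorship ...
After op 2 (delete): buffer="o" (len 1), cursors c1@0 c2@0 c3@0, authorship .
After op 3 (move_left): buffer="o" (len 1), cursors c1@0 c2@0 c3@0, authorship .
After op 4 (move_right): buffer="o" (len 1), cursors c1@1 c2@1 c3@1, authorship .
After op 5 (delete): buffer="" (len 0), cursors c1@0 c2@0 c3@0, authorship 
After op 6 (insert('v')): buffer="vvv" (len 3), cursors c1@3 c2@3 c3@3, authorship 123
Authorship (.=original, N=cursor N): 1 2 3
Index 2: author = 3

Answer: cursor 3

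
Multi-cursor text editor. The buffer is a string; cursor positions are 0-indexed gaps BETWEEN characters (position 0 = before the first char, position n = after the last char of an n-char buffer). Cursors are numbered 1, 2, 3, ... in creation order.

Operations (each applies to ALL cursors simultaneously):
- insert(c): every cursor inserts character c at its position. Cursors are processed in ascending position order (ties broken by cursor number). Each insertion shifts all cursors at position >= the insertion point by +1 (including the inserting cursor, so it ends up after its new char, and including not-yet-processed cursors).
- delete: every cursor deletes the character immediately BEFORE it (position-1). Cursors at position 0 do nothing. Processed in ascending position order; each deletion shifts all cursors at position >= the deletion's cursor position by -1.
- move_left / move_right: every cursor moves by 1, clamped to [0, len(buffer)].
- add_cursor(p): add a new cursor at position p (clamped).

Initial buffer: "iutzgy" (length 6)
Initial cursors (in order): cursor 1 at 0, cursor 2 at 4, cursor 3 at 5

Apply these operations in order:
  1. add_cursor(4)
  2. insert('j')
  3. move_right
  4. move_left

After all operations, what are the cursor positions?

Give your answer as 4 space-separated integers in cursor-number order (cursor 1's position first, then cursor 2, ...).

After op 1 (add_cursor(4)): buffer="iutzgy" (len 6), cursors c1@0 c2@4 c4@4 c3@5, authorship ......
After op 2 (insert('j')): buffer="jiutzjjgjy" (len 10), cursors c1@1 c2@7 c4@7 c3@9, authorship 1....24.3.
After op 3 (move_right): buffer="jiutzjjgjy" (len 10), cursors c1@2 c2@8 c4@8 c3@10, authorship 1....24.3.
After op 4 (move_left): buffer="jiutzjjgjy" (len 10), cursors c1@1 c2@7 c4@7 c3@9, authorship 1....24.3.

Answer: 1 7 9 7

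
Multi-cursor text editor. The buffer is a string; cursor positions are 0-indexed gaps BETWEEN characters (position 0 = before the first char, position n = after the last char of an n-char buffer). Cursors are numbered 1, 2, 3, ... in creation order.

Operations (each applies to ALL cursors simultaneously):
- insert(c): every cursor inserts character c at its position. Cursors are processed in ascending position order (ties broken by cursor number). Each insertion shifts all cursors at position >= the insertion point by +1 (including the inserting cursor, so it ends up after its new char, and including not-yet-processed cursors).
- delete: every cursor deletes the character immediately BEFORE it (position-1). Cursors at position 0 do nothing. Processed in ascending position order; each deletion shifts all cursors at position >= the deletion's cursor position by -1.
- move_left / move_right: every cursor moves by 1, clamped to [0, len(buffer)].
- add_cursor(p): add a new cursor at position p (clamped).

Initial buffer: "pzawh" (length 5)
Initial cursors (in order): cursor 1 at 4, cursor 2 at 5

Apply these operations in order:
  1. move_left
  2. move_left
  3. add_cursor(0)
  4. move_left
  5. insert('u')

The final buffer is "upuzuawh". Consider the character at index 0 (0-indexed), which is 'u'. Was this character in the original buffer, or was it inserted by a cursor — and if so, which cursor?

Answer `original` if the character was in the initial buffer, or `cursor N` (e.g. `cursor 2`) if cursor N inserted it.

Answer: cursor 3

Derivation:
After op 1 (move_left): buffer="pzawh" (len 5), cursors c1@3 c2@4, authorship .....
After op 2 (move_left): buffer="pzawh" (len 5), cursors c1@2 c2@3, authorship .....
After op 3 (add_cursor(0)): buffer="pzawh" (len 5), cursors c3@0 c1@2 c2@3, authorship .....
After op 4 (move_left): buffer="pzawh" (len 5), cursors c3@0 c1@1 c2@2, authorship .....
After op 5 (insert('u')): buffer="upuzuawh" (len 8), cursors c3@1 c1@3 c2@5, authorship 3.1.2...
Authorship (.=original, N=cursor N): 3 . 1 . 2 . . .
Index 0: author = 3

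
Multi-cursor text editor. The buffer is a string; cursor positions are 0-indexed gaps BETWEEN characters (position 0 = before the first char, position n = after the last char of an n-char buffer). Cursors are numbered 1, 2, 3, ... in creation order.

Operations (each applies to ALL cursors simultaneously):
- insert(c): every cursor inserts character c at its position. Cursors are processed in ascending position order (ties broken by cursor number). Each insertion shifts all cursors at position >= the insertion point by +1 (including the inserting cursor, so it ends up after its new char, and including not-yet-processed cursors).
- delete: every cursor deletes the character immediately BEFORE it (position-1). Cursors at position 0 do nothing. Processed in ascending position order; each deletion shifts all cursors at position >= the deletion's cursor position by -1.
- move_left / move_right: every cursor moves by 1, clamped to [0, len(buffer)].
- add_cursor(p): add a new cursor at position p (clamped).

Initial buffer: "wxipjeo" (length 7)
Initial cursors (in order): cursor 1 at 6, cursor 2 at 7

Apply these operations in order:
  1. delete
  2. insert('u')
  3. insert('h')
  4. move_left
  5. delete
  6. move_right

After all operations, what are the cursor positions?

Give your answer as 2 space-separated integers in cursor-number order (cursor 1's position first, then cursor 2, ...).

Answer: 7 7

Derivation:
After op 1 (delete): buffer="wxipj" (len 5), cursors c1@5 c2@5, authorship .....
After op 2 (insert('u')): buffer="wxipjuu" (len 7), cursors c1@7 c2@7, authorship .....12
After op 3 (insert('h')): buffer="wxipjuuhh" (len 9), cursors c1@9 c2@9, authorship .....1212
After op 4 (move_left): buffer="wxipjuuhh" (len 9), cursors c1@8 c2@8, authorship .....1212
After op 5 (delete): buffer="wxipjuh" (len 7), cursors c1@6 c2@6, authorship .....12
After op 6 (move_right): buffer="wxipjuh" (len 7), cursors c1@7 c2@7, authorship .....12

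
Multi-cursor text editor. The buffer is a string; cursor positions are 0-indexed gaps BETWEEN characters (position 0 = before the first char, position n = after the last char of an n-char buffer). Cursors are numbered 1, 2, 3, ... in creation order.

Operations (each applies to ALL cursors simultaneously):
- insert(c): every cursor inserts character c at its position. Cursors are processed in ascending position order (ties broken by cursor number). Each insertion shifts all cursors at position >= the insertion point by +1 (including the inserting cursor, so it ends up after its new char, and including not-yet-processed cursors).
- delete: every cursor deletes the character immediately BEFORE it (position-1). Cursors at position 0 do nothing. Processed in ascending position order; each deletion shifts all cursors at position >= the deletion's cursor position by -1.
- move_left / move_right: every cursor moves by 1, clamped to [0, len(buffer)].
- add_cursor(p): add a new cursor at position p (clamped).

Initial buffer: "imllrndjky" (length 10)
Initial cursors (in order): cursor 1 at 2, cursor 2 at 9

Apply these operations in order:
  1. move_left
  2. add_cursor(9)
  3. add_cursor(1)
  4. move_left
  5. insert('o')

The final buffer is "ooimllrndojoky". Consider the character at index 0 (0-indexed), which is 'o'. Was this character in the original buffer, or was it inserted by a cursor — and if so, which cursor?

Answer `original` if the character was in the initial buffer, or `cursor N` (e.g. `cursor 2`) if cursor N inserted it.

After op 1 (move_left): buffer="imllrndjky" (len 10), cursors c1@1 c2@8, authorship ..........
After op 2 (add_cursor(9)): buffer="imllrndjky" (len 10), cursors c1@1 c2@8 c3@9, authorship ..........
After op 3 (add_cursor(1)): buffer="imllrndjky" (len 10), cursors c1@1 c4@1 c2@8 c3@9, authorship ..........
After op 4 (move_left): buffer="imllrndjky" (len 10), cursors c1@0 c4@0 c2@7 c3@8, authorship ..........
After op 5 (insert('o')): buffer="ooimllrndojoky" (len 14), cursors c1@2 c4@2 c2@10 c3@12, authorship 14.......2.3..
Authorship (.=original, N=cursor N): 1 4 . . . . . . . 2 . 3 . .
Index 0: author = 1

Answer: cursor 1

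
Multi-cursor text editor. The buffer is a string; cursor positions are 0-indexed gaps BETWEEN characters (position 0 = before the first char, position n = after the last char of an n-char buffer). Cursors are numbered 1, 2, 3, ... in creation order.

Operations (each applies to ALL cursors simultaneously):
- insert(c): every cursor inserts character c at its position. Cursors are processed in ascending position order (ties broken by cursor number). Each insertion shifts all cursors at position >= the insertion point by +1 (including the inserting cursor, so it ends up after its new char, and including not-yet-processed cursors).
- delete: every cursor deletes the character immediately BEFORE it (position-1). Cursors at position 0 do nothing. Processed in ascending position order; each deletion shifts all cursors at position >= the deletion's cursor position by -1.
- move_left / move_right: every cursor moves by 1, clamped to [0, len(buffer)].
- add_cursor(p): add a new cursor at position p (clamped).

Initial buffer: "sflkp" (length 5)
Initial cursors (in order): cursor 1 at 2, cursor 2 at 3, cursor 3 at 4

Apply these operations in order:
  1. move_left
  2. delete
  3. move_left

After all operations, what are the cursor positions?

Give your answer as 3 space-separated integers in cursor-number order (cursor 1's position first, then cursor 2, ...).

After op 1 (move_left): buffer="sflkp" (len 5), cursors c1@1 c2@2 c3@3, authorship .....
After op 2 (delete): buffer="kp" (len 2), cursors c1@0 c2@0 c3@0, authorship ..
After op 3 (move_left): buffer="kp" (len 2), cursors c1@0 c2@0 c3@0, authorship ..

Answer: 0 0 0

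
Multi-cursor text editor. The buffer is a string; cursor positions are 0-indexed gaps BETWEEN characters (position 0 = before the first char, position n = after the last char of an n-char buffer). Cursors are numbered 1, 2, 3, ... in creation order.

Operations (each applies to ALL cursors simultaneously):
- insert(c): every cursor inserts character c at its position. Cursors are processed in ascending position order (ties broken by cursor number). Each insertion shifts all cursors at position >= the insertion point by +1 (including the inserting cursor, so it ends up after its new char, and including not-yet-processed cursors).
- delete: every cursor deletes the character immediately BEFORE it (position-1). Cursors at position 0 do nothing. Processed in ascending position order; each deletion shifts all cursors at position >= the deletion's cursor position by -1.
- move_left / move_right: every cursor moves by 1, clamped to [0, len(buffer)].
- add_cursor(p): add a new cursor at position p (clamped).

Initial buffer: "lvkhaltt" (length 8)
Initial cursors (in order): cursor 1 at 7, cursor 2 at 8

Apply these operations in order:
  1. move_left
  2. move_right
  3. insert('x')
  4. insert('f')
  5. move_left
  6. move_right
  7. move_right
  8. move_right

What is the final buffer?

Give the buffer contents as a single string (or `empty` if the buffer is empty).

Answer: lvkhaltxftxf

Derivation:
After op 1 (move_left): buffer="lvkhaltt" (len 8), cursors c1@6 c2@7, authorship ........
After op 2 (move_right): buffer="lvkhaltt" (len 8), cursors c1@7 c2@8, authorship ........
After op 3 (insert('x')): buffer="lvkhaltxtx" (len 10), cursors c1@8 c2@10, authorship .......1.2
After op 4 (insert('f')): buffer="lvkhaltxftxf" (len 12), cursors c1@9 c2@12, authorship .......11.22
After op 5 (move_left): buffer="lvkhaltxftxf" (len 12), cursors c1@8 c2@11, authorship .......11.22
After op 6 (move_right): buffer="lvkhaltxftxf" (len 12), cursors c1@9 c2@12, authorship .......11.22
After op 7 (move_right): buffer="lvkhaltxftxf" (len 12), cursors c1@10 c2@12, authorship .......11.22
After op 8 (move_right): buffer="lvkhaltxftxf" (len 12), cursors c1@11 c2@12, authorship .......11.22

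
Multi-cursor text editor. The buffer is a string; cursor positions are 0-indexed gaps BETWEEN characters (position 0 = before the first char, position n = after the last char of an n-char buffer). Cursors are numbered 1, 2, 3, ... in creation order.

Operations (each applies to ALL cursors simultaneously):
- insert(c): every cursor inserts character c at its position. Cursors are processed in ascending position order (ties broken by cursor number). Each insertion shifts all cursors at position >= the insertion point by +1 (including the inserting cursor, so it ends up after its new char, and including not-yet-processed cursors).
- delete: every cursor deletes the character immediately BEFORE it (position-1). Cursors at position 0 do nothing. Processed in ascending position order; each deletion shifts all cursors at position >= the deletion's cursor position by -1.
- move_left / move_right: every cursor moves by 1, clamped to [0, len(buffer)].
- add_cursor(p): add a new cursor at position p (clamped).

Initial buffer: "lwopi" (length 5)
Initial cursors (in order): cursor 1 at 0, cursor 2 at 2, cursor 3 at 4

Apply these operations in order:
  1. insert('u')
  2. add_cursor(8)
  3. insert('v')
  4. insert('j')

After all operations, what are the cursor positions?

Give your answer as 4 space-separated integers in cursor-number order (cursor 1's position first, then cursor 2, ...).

Answer: 3 8 13 16

Derivation:
After op 1 (insert('u')): buffer="ulwuopui" (len 8), cursors c1@1 c2@4 c3@7, authorship 1..2..3.
After op 2 (add_cursor(8)): buffer="ulwuopui" (len 8), cursors c1@1 c2@4 c3@7 c4@8, authorship 1..2..3.
After op 3 (insert('v')): buffer="uvlwuvopuviv" (len 12), cursors c1@2 c2@6 c3@10 c4@12, authorship 11..22..33.4
After op 4 (insert('j')): buffer="uvjlwuvjopuvjivj" (len 16), cursors c1@3 c2@8 c3@13 c4@16, authorship 111..222..333.44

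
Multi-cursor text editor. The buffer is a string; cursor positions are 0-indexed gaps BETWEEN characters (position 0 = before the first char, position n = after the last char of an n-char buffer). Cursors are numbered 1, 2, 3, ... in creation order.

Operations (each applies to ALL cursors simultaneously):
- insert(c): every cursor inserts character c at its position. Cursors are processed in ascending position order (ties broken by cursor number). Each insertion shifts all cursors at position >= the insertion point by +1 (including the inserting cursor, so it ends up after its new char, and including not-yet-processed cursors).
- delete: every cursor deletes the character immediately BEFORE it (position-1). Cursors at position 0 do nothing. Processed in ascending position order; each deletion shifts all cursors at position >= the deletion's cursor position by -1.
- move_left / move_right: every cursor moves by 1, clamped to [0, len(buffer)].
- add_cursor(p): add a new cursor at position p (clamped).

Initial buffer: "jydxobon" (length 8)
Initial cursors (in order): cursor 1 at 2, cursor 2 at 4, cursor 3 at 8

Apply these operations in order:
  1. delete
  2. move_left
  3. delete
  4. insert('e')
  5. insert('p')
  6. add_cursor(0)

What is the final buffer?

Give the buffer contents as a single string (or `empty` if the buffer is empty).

Answer: eeppdoepo

Derivation:
After op 1 (delete): buffer="jdobo" (len 5), cursors c1@1 c2@2 c3@5, authorship .....
After op 2 (move_left): buffer="jdobo" (len 5), cursors c1@0 c2@1 c3@4, authorship .....
After op 3 (delete): buffer="doo" (len 3), cursors c1@0 c2@0 c3@2, authorship ...
After op 4 (insert('e')): buffer="eedoeo" (len 6), cursors c1@2 c2@2 c3@5, authorship 12..3.
After op 5 (insert('p')): buffer="eeppdoepo" (len 9), cursors c1@4 c2@4 c3@8, authorship 1212..33.
After op 6 (add_cursor(0)): buffer="eeppdoepo" (len 9), cursors c4@0 c1@4 c2@4 c3@8, authorship 1212..33.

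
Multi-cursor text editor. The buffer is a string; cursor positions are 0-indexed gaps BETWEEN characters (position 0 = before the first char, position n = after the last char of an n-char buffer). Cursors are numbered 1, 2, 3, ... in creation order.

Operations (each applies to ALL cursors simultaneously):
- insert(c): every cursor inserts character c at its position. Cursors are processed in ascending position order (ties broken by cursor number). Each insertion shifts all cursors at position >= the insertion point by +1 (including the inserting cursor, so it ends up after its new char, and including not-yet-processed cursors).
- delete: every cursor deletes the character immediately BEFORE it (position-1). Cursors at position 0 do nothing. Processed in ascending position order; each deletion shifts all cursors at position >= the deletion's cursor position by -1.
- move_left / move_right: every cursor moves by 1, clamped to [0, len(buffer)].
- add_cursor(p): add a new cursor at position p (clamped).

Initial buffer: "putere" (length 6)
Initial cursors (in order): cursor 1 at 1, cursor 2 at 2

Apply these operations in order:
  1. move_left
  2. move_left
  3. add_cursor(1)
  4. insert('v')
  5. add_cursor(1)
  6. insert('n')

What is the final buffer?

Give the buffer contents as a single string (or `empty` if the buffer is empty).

After op 1 (move_left): buffer="putere" (len 6), cursors c1@0 c2@1, authorship ......
After op 2 (move_left): buffer="putere" (len 6), cursors c1@0 c2@0, authorship ......
After op 3 (add_cursor(1)): buffer="putere" (len 6), cursors c1@0 c2@0 c3@1, authorship ......
After op 4 (insert('v')): buffer="vvpvutere" (len 9), cursors c1@2 c2@2 c3@4, authorship 12.3.....
After op 5 (add_cursor(1)): buffer="vvpvutere" (len 9), cursors c4@1 c1@2 c2@2 c3@4, authorship 12.3.....
After op 6 (insert('n')): buffer="vnvnnpvnutere" (len 13), cursors c4@2 c1@5 c2@5 c3@8, authorship 14212.33.....

Answer: vnvnnpvnutere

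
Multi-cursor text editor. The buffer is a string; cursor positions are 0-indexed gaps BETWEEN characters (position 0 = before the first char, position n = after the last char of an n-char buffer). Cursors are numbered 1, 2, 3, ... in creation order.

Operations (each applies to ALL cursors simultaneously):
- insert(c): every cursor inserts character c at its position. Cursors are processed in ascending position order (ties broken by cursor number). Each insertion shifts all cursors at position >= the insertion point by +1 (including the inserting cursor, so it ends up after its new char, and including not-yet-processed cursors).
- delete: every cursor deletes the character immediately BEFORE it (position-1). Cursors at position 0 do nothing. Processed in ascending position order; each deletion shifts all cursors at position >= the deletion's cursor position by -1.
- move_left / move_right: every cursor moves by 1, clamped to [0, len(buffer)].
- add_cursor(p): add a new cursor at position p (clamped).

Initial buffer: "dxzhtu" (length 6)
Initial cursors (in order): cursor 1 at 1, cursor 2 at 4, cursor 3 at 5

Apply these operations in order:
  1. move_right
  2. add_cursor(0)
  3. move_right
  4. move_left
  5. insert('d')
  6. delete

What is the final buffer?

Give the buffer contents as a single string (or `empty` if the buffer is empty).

Answer: dxzhtu

Derivation:
After op 1 (move_right): buffer="dxzhtu" (len 6), cursors c1@2 c2@5 c3@6, authorship ......
After op 2 (add_cursor(0)): buffer="dxzhtu" (len 6), cursors c4@0 c1@2 c2@5 c3@6, authorship ......
After op 3 (move_right): buffer="dxzhtu" (len 6), cursors c4@1 c1@3 c2@6 c3@6, authorship ......
After op 4 (move_left): buffer="dxzhtu" (len 6), cursors c4@0 c1@2 c2@5 c3@5, authorship ......
After op 5 (insert('d')): buffer="ddxdzhtddu" (len 10), cursors c4@1 c1@4 c2@9 c3@9, authorship 4..1...23.
After op 6 (delete): buffer="dxzhtu" (len 6), cursors c4@0 c1@2 c2@5 c3@5, authorship ......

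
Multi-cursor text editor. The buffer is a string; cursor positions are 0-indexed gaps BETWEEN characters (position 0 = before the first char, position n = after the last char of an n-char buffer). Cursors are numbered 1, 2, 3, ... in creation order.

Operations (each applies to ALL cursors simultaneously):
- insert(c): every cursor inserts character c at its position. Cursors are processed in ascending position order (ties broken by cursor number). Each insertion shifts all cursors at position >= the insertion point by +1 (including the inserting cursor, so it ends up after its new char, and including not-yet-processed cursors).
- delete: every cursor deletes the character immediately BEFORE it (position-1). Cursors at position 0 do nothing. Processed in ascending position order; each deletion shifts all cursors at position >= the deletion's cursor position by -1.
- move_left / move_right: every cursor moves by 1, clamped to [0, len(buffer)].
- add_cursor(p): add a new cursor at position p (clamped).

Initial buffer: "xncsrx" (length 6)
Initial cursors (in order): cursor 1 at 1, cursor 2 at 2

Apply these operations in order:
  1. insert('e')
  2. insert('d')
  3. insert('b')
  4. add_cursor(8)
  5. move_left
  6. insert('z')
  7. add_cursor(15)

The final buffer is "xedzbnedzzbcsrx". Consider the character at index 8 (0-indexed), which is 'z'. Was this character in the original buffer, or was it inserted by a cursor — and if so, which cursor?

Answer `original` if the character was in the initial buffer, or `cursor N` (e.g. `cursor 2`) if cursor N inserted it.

After op 1 (insert('e')): buffer="xenecsrx" (len 8), cursors c1@2 c2@4, authorship .1.2....
After op 2 (insert('d')): buffer="xednedcsrx" (len 10), cursors c1@3 c2@6, authorship .11.22....
After op 3 (insert('b')): buffer="xedbnedbcsrx" (len 12), cursors c1@4 c2@8, authorship .111.222....
After op 4 (add_cursor(8)): buffer="xedbnedbcsrx" (len 12), cursors c1@4 c2@8 c3@8, authorship .111.222....
After op 5 (move_left): buffer="xedbnedbcsrx" (len 12), cursors c1@3 c2@7 c3@7, authorship .111.222....
After op 6 (insert('z')): buffer="xedzbnedzzbcsrx" (len 15), cursors c1@4 c2@10 c3@10, authorship .1111.22232....
After op 7 (add_cursor(15)): buffer="xedzbnedzzbcsrx" (len 15), cursors c1@4 c2@10 c3@10 c4@15, authorship .1111.22232....
Authorship (.=original, N=cursor N): . 1 1 1 1 . 2 2 2 3 2 . . . .
Index 8: author = 2

Answer: cursor 2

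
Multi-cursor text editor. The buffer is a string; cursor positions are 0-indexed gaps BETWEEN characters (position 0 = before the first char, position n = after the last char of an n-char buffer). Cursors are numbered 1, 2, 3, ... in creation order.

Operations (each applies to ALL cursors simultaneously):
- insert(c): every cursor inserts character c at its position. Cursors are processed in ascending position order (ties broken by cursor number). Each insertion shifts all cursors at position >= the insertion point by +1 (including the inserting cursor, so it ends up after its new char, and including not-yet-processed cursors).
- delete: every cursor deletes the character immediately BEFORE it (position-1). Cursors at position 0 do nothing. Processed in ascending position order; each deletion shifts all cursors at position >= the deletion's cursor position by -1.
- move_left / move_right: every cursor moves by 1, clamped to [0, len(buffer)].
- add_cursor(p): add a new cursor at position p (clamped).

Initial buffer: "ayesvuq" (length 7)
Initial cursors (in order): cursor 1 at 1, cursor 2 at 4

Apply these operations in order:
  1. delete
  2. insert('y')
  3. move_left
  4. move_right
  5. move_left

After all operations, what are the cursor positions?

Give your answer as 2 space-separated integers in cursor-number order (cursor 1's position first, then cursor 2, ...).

Answer: 0 3

Derivation:
After op 1 (delete): buffer="yevuq" (len 5), cursors c1@0 c2@2, authorship .....
After op 2 (insert('y')): buffer="yyeyvuq" (len 7), cursors c1@1 c2@4, authorship 1..2...
After op 3 (move_left): buffer="yyeyvuq" (len 7), cursors c1@0 c2@3, authorship 1..2...
After op 4 (move_right): buffer="yyeyvuq" (len 7), cursors c1@1 c2@4, authorship 1..2...
After op 5 (move_left): buffer="yyeyvuq" (len 7), cursors c1@0 c2@3, authorship 1..2...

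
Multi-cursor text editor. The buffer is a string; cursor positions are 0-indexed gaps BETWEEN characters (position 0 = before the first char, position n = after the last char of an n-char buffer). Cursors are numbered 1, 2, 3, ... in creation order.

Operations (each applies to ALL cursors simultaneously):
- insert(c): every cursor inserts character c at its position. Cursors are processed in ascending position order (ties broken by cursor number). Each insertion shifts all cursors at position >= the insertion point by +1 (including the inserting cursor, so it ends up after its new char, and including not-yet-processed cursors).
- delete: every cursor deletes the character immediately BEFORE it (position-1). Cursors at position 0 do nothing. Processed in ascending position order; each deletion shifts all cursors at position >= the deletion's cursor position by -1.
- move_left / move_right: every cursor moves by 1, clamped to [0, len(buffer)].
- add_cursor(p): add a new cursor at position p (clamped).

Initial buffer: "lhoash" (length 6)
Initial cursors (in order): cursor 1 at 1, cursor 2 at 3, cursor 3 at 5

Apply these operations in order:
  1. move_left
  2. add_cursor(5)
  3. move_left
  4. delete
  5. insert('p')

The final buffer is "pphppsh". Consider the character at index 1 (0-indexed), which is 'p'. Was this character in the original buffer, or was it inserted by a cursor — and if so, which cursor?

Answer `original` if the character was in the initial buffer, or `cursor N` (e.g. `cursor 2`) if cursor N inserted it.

After op 1 (move_left): buffer="lhoash" (len 6), cursors c1@0 c2@2 c3@4, authorship ......
After op 2 (add_cursor(5)): buffer="lhoash" (len 6), cursors c1@0 c2@2 c3@4 c4@5, authorship ......
After op 3 (move_left): buffer="lhoash" (len 6), cursors c1@0 c2@1 c3@3 c4@4, authorship ......
After op 4 (delete): buffer="hsh" (len 3), cursors c1@0 c2@0 c3@1 c4@1, authorship ...
After op 5 (insert('p')): buffer="pphppsh" (len 7), cursors c1@2 c2@2 c3@5 c4@5, authorship 12.34..
Authorship (.=original, N=cursor N): 1 2 . 3 4 . .
Index 1: author = 2

Answer: cursor 2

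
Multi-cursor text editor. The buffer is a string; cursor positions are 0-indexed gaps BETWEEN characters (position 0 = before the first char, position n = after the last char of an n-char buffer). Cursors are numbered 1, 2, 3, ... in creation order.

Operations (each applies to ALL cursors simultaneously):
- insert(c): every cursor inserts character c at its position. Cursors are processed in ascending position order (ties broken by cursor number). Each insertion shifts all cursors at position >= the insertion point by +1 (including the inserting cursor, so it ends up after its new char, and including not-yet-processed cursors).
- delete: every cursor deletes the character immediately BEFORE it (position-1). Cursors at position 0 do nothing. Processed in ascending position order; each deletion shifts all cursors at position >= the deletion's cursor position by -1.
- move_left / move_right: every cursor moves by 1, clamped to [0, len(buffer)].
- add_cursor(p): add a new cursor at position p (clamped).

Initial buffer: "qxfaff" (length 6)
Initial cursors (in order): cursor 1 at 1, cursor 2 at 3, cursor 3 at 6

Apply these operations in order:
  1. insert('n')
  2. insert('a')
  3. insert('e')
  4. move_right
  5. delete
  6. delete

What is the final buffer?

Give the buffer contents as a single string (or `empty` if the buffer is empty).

Answer: qnafnaffn

Derivation:
After op 1 (insert('n')): buffer="qnxfnaffn" (len 9), cursors c1@2 c2@5 c3@9, authorship .1..2...3
After op 2 (insert('a')): buffer="qnaxfnaaffna" (len 12), cursors c1@3 c2@7 c3@12, authorship .11..22...33
After op 3 (insert('e')): buffer="qnaexfnaeaffnae" (len 15), cursors c1@4 c2@9 c3@15, authorship .111..222...333
After op 4 (move_right): buffer="qnaexfnaeaffnae" (len 15), cursors c1@5 c2@10 c3@15, authorship .111..222...333
After op 5 (delete): buffer="qnaefnaeffna" (len 12), cursors c1@4 c2@8 c3@12, authorship .111.222..33
After op 6 (delete): buffer="qnafnaffn" (len 9), cursors c1@3 c2@6 c3@9, authorship .11.22..3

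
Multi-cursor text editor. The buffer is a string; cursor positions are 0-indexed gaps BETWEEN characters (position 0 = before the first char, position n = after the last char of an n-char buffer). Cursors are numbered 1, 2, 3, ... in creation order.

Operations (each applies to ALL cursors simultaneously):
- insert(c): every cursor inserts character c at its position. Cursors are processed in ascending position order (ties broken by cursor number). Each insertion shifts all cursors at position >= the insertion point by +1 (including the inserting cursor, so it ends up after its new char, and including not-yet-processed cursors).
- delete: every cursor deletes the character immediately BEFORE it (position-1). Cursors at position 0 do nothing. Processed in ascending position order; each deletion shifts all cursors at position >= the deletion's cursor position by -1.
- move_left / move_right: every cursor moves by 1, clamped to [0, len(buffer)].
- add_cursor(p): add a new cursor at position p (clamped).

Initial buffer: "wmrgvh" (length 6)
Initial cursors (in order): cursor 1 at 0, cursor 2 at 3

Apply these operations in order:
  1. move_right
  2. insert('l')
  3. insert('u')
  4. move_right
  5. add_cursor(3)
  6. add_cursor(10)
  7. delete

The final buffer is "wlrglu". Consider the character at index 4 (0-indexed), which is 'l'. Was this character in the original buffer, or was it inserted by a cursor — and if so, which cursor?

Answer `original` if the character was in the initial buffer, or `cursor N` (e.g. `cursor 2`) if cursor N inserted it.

After op 1 (move_right): buffer="wmrgvh" (len 6), cursors c1@1 c2@4, authorship ......
After op 2 (insert('l')): buffer="wlmrglvh" (len 8), cursors c1@2 c2@6, authorship .1...2..
After op 3 (insert('u')): buffer="wlumrgluvh" (len 10), cursors c1@3 c2@8, authorship .11...22..
After op 4 (move_right): buffer="wlumrgluvh" (len 10), cursors c1@4 c2@9, authorship .11...22..
After op 5 (add_cursor(3)): buffer="wlumrgluvh" (len 10), cursors c3@3 c1@4 c2@9, authorship .11...22..
After op 6 (add_cursor(10)): buffer="wlumrgluvh" (len 10), cursors c3@3 c1@4 c2@9 c4@10, authorship .11...22..
After op 7 (delete): buffer="wlrglu" (len 6), cursors c1@2 c3@2 c2@6 c4@6, authorship .1..22
Authorship (.=original, N=cursor N): . 1 . . 2 2
Index 4: author = 2

Answer: cursor 2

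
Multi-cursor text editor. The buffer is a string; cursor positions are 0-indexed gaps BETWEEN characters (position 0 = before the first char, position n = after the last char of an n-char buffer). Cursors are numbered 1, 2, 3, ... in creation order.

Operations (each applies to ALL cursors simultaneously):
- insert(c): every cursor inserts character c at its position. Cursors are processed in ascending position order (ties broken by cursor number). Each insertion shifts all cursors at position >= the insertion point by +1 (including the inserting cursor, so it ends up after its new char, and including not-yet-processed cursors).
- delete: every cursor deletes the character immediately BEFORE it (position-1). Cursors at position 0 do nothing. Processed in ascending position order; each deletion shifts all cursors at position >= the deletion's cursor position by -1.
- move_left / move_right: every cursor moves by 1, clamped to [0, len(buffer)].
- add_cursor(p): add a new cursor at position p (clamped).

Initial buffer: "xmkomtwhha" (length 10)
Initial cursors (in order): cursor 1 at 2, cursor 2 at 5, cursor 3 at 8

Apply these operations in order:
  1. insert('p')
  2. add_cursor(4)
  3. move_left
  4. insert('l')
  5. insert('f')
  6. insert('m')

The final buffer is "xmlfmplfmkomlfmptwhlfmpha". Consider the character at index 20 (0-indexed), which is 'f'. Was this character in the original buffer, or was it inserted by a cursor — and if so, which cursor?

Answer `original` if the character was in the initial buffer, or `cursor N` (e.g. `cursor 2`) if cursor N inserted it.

After op 1 (insert('p')): buffer="xmpkomptwhpha" (len 13), cursors c1@3 c2@7 c3@11, authorship ..1...2...3..
After op 2 (add_cursor(4)): buffer="xmpkomptwhpha" (len 13), cursors c1@3 c4@4 c2@7 c3@11, authorship ..1...2...3..
After op 3 (move_left): buffer="xmpkomptwhpha" (len 13), cursors c1@2 c4@3 c2@6 c3@10, authorship ..1...2...3..
After op 4 (insert('l')): buffer="xmlplkomlptwhlpha" (len 17), cursors c1@3 c4@5 c2@9 c3@14, authorship ..114...22...33..
After op 5 (insert('f')): buffer="xmlfplfkomlfptwhlfpha" (len 21), cursors c1@4 c4@7 c2@12 c3@18, authorship ..11144...222...333..
After op 6 (insert('m')): buffer="xmlfmplfmkomlfmptwhlfmpha" (len 25), cursors c1@5 c4@9 c2@15 c3@22, authorship ..1111444...2222...3333..
Authorship (.=original, N=cursor N): . . 1 1 1 1 4 4 4 . . . 2 2 2 2 . . . 3 3 3 3 . .
Index 20: author = 3

Answer: cursor 3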